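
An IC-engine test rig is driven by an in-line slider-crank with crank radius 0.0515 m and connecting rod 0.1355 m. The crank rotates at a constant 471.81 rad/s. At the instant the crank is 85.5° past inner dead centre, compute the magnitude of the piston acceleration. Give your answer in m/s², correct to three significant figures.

3750

ω = 471.8 rad/s
x(θ) = r cosθ + √(L² − r² sin²θ); with ω constant, a = ω²·d²x/dθ².
d²x/dθ² = −r cosθ − r²(cos2θ)/√u − r⁴ sin²2θ/(4u^{3/2}),  u = L² − r² sin²θ = 0.0157243 m².
Substituting r = 0.0515 m, L = 0.1355 m, θ = 85.5°: d²x/dθ² = +0.016828 m.
a = ω²·d²x/dθ² = (471.8)²·(+0.016828) = +3746 m/s²;  |a| = 3746 m/s².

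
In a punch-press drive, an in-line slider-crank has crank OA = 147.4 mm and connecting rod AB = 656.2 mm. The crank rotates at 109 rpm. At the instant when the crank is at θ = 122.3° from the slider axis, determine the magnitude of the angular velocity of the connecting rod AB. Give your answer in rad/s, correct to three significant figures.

1.40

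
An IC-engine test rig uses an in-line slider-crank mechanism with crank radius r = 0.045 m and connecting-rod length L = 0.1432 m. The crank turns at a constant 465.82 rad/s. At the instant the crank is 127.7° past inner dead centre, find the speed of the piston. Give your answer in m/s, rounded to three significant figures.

13.3

ω = 465.8 rad/s
For an in-line slider-crank, x = r cosθ + √(L² − r² sin²θ), so v = −rω sinθ·[1 + r cosθ/√(L² − r² sin²θ)].
With r = 0.045 m, L = 0.1432 m, θ = 127.7°: √(L² − r² sin²θ) = 0.1387 m.
v = −0.045·465.8·0.79122·[1 + 0.045·-0.61153/0.1387] = -13.295 m/s.
|v| = 13.295 m/s.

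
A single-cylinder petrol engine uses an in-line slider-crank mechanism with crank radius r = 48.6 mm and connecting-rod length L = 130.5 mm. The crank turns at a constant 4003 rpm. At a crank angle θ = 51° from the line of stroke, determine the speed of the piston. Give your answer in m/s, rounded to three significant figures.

ω = 2π·4003/60 = 419.2 rad/s
For an in-line slider-crank, x = r cosθ + √(L² − r² sin²θ), so v = −rω sinθ·[1 + r cosθ/√(L² − r² sin²θ)].
With r = 0.0486 m, L = 0.1305 m, θ = 51°: √(L² − r² sin²θ) = 0.12491 m.
v = −0.0486·419.2·0.77715·[1 + 0.0486·0.62932/0.12491] = -19.709 m/s.
|v| = 19.709 m/s.

19.7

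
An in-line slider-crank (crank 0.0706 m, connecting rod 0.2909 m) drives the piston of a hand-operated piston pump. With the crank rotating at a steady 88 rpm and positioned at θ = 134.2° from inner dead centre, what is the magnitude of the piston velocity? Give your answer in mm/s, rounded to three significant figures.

386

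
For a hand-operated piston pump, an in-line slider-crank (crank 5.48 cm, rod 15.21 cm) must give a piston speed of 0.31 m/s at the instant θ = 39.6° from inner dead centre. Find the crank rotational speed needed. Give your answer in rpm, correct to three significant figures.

For an in-line slider-crank, |v_piston| = rω|sinθ|·[1 + r cosθ/√(L² − r² sin²θ)].
With r = 0.0548 m, L = 0.1521 m, θ = 39.6°: the bracketed kinematic factor |dx/dθ| = 0.044894 m.
ω = v/|dx/dθ| = 0.31/0.044894 = 6.9051 rad/s.
N = 60ω/(2π) = 65.939 rpm.

65.9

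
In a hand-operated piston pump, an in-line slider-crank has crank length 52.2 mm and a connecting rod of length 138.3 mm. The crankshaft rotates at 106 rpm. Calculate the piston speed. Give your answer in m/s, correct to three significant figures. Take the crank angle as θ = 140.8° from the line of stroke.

ω = 2π·106/60 = 11.1 rad/s
For an in-line slider-crank, x = r cosθ + √(L² − r² sin²θ), so v = −rω sinθ·[1 + r cosθ/√(L² − r² sin²θ)].
With r = 0.0522 m, L = 0.1383 m, θ = 140.8°: √(L² − r² sin²θ) = 0.13431 m.
v = −0.0522·11.1·0.63203·[1 + 0.0522·-0.77494/0.13431] = -0.25592 m/s.
|v| = 0.25592 m/s.

0.256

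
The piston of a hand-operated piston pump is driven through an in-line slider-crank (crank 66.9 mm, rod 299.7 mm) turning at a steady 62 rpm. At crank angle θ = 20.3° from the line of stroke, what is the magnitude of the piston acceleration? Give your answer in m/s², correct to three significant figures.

3.13

ω = 2π·62/60 = 6.493 rad/s
x(θ) = r cosθ + √(L² − r² sin²θ); with ω constant, a = ω²·d²x/dθ².
d²x/dθ² = −r cosθ − r²(cos2θ)/√u − r⁴ sin²2θ/(4u^{3/2}),  u = L² − r² sin²θ = 0.0892814 m².
Substituting r = 0.0669 m, L = 0.2997 m, θ = 20.3°: d²x/dθ² = -0.074197 m.
a = ω²·d²x/dθ² = (6.493)²·(-0.074197) = -3.1277 m/s²;  |a| = 3.1277 m/s².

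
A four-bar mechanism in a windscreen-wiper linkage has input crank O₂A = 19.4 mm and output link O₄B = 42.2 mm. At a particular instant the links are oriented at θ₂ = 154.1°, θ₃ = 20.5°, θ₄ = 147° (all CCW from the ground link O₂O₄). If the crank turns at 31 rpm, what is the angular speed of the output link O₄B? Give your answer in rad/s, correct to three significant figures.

ω₂ = 3.246 rad/s (from 31 rpm).
Differentiating the loop-closure r₂e^{iθ₂}+r₃e^{iθ₃}=r₁+r₄e^{iθ₄} gives r₂ω₂e^{iθ₂}+r₃ω₃e^{iθ₃}=r₄ω₄e^{iθ₄}.
Eliminating the other unknown: ω₄ = r₂ω₂ sin(θ₂−θ₃) / [r₄ sin(θ₄−θ₃)].
Numerator sine = +0.72417; denominator sine = +0.80386.
Result = 0.0194·3.246·(+0.72417) / (0.0422·(+0.80386)) = +1.3444 rad/s; magnitude 1.3444 rad/s.

1.34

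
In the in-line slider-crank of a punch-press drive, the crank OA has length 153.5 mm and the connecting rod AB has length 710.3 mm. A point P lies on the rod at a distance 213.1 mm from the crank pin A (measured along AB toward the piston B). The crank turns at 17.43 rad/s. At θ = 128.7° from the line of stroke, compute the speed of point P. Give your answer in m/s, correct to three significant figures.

ω = 17.43 rad/s.  Crank-pin speed |V_A| = rω = 2.6755 m/s, perpendicular to OA.
Rod angle: sinφ = −(r/L) sinθ ⇒ φ = -9.710°; ω_rod = −rω cosθ/√(L²−r²sin²θ) = +2.3893 rad/s.
V_P = V_A + ω_rod × AP, with AP = 0.2131 m along the rod.
Components: V_Px = −rω sinθ − a·ω_rod·sinφ = -2.0022 m/s;  V_Py = rω cosθ + a·ω_rod·cosφ = -1.171 m/s.
|V_P| = √(V_Px² + V_Py²) = 2.3194 m/s.

2.32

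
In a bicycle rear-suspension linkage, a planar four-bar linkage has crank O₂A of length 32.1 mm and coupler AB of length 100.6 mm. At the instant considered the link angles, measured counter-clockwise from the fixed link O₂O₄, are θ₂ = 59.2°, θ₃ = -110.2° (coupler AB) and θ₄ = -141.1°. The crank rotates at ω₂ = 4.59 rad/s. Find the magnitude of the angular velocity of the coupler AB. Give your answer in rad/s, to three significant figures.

0.989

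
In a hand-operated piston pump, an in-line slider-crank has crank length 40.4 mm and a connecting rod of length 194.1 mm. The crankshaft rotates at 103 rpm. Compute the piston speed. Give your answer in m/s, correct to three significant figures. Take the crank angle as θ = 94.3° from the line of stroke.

ω = 2π·103/60 = 10.79 rad/s
For an in-line slider-crank, x = r cosθ + √(L² − r² sin²θ), so v = −rω sinθ·[1 + r cosθ/√(L² − r² sin²θ)].
With r = 0.0404 m, L = 0.1941 m, θ = 94.3°: √(L² − r² sin²θ) = 0.18987 m.
v = −0.0404·10.79·0.99719·[1 + 0.0404·-0.07498/0.18987] = -0.4276 m/s.
|v| = 0.4276 m/s.

0.428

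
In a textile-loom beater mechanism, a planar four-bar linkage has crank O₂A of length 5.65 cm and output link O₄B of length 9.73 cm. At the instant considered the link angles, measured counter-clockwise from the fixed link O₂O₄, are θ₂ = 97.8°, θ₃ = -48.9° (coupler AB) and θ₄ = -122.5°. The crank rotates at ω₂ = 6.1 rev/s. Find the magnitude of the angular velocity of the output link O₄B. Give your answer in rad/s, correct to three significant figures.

12.7

ω₂ = 38.33 rad/s (from 6.1 rev/s).
Differentiating the loop-closure r₂e^{iθ₂}+r₃e^{iθ₃}=r₁+r₄e^{iθ₄} gives r₂ω₂e^{iθ₂}+r₃ω₃e^{iθ₃}=r₄ω₄e^{iθ₄}.
Eliminating the other unknown: ω₄ = r₂ω₂ sin(θ₂−θ₃) / [r₄ sin(θ₄−θ₃)].
Numerator sine = +0.54902; denominator sine = -0.95931.
Result = 0.0565·38.33·(+0.54902) / (0.0973·(-0.95931)) = -12.737 rad/s; magnitude 12.737 rad/s.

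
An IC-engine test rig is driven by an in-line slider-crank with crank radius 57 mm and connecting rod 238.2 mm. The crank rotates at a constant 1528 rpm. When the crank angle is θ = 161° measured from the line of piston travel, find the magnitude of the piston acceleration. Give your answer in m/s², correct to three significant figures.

1100

ω = 2π·1528/60 = 160 rad/s
x(θ) = r cosθ + √(L² − r² sin²θ); with ω constant, a = ω²·d²x/dθ².
d²x/dθ² = −r cosθ − r²(cos2θ)/√u − r⁴ sin²2θ/(4u^{3/2}),  u = L² − r² sin²θ = 0.0563949 m².
Substituting r = 0.057 m, L = 0.2382 m, θ = 161°: d²x/dθ² = +0.043039 m.
a = ω²·d²x/dθ² = (160)²·(+0.043039) = +1102 m/s²;  |a| = 1102 m/s².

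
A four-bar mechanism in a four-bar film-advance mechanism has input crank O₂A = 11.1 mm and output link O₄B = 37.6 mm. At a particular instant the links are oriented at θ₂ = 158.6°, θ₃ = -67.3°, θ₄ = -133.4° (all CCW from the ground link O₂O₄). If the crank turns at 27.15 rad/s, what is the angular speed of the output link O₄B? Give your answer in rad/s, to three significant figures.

6.30

ω₂ = 27.15 rad/s
Differentiating the loop-closure r₂e^{iθ₂}+r₃e^{iθ₃}=r₁+r₄e^{iθ₄} gives r₂ω₂e^{iθ₂}+r₃ω₃e^{iθ₃}=r₄ω₄e^{iθ₄}.
Eliminating the other unknown: ω₄ = r₂ω₂ sin(θ₂−θ₃) / [r₄ sin(θ₄−θ₃)].
Numerator sine = -0.71813; denominator sine = -0.91425.
Result = 0.0111·27.15·(-0.71813) / (0.0376·(-0.91425)) = +6.2956 rad/s; magnitude 6.2956 rad/s.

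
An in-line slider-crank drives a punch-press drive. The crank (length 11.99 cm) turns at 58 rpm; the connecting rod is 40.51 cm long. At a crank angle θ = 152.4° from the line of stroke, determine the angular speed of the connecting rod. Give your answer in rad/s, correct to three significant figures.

ω = 6.074 rad/s (converted from 58 rpm).
The rod makes angle φ with the slider axis where L sinφ = r sinθ; differentiating, L cosφ·φ̇ = r ω cosθ.
L cosφ = √(L² − r² sin²θ) = 0.40127 m.
|ω_rod| = r ω |cosθ| / √(L² − r² sin²θ) = 0.1199·6.074·0.88620/0.40127 = 1.6083 rad/s.

1.61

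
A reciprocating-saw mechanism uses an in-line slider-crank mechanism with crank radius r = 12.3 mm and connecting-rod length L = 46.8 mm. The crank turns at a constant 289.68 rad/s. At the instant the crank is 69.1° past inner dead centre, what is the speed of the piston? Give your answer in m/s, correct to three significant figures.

ω = 289.7 rad/s
For an in-line slider-crank, x = r cosθ + √(L² − r² sin²θ), so v = −rω sinθ·[1 + r cosθ/√(L² − r² sin²θ)].
With r = 0.0123 m, L = 0.0468 m, θ = 69.1°: √(L² − r² sin²θ) = 0.045367 m.
v = −0.0123·289.7·0.93420·[1 + 0.0123·0.35674/0.045367] = -3.6506 m/s.
|v| = 3.6506 m/s.

3.65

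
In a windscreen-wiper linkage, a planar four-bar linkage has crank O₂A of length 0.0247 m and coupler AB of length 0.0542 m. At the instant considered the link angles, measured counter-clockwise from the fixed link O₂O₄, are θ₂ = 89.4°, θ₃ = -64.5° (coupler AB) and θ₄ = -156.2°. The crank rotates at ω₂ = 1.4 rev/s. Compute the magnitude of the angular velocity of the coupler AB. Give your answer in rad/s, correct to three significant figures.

ω₂ = 8.796 rad/s (from 1.4 rev/s).
Differentiating the loop-closure r₂e^{iθ₂}+r₃e^{iθ₃}=r₁+r₄e^{iθ₄} gives r₂ω₂e^{iθ₂}+r₃ω₃e^{iθ₃}=r₄ω₄e^{iθ₄}.
Eliminating the other unknown: ω₃ = r₂ω₂ sin(θ₄−θ₂) / [r₃ sin(θ₃−θ₄)].
Numerator sine = +0.91068; denominator sine = +0.99956.
Result = 0.0247·8.796·(+0.91068) / (0.0542·(+0.99956)) = +3.6523 rad/s; magnitude 3.6523 rad/s.

3.65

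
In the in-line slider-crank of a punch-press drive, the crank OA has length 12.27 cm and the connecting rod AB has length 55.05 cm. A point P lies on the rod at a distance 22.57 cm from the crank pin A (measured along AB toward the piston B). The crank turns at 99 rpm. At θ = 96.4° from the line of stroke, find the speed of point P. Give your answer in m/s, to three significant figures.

ω = 10.37 rad/s.  Crank-pin speed |V_A| = rω = 1.2721 m/s, perpendicular to OA.
Rod angle: sinφ = −(r/L) sinθ ⇒ φ = -12.797°; ω_rod = −rω cosθ/√(L²−r²sin²θ) = +0.26414 rad/s.
V_P = V_A + ω_rod × AP, with AP = 0.2257 m along the rod.
Components: V_Px = −rω sinθ − a·ω_rod·sinφ = -1.2509 m/s;  V_Py = rω cosθ + a·ω_rod·cosφ = -0.083661 m/s.
|V_P| = √(V_Px² + V_Py²) = 1.2537 m/s.

1.25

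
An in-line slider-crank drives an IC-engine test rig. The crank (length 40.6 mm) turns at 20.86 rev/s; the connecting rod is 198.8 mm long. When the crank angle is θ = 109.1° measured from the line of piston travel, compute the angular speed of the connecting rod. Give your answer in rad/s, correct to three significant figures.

ω = 131.1 rad/s (converted from 20.86 rev/s).
The rod makes angle φ with the slider axis where L sinφ = r sinθ; differentiating, L cosφ·φ̇ = r ω cosθ.
L cosφ = √(L² − r² sin²θ) = 0.19506 m.
|ω_rod| = r ω |cosθ| / √(L² − r² sin²θ) = 0.0406·131.1·0.32722/0.19506 = 8.9265 rad/s.

8.93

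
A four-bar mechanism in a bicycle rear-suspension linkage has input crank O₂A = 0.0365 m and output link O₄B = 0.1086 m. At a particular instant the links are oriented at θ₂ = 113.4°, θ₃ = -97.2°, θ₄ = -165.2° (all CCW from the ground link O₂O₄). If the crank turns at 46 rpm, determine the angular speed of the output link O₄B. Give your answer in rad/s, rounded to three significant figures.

ω₂ = 4.817 rad/s (from 46 rpm).
Differentiating the loop-closure r₂e^{iθ₂}+r₃e^{iθ₃}=r₁+r₄e^{iθ₄} gives r₂ω₂e^{iθ₂}+r₃ω₃e^{iθ₃}=r₄ω₄e^{iθ₄}.
Eliminating the other unknown: ω₄ = r₂ω₂ sin(θ₂−θ₃) / [r₄ sin(θ₄−θ₃)].
Numerator sine = -0.50904; denominator sine = -0.92718.
Result = 0.0365·4.817·(-0.50904) / (0.1086·(-0.92718)) = +0.88887 rad/s; magnitude 0.88887 rad/s.

0.889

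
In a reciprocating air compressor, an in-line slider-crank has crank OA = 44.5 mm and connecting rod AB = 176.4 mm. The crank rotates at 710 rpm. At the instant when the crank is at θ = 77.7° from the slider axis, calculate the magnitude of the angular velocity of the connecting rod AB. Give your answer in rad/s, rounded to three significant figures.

ω = 74.35 rad/s (converted from 710 rpm).
The rod makes angle φ with the slider axis where L sinφ = r sinθ; differentiating, L cosφ·φ̇ = r ω cosθ.
L cosφ = √(L² − r² sin²θ) = 0.17096 m.
|ω_rod| = r ω |cosθ| / √(L² − r² sin²θ) = 0.0445·74.35·0.21303/0.17096 = 4.1229 rad/s.

4.12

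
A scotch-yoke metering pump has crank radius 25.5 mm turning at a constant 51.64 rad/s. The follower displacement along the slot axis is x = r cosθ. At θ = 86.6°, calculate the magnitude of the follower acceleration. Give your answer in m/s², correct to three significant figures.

4.03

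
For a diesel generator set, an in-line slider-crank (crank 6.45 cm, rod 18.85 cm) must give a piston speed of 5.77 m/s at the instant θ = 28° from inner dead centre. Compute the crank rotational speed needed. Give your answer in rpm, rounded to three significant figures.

For an in-line slider-crank, |v_piston| = rω|sinθ|·[1 + r cosθ/√(L² − r² sin²θ)].
With r = 0.0645 m, L = 0.1885 m, θ = 28°: the bracketed kinematic factor |dx/dθ| = 0.03955 m.
ω = v/|dx/dθ| = 5.77/0.03955 = 145.89 rad/s.
N = 60ω/(2π) = 1393.2 rpm.

1390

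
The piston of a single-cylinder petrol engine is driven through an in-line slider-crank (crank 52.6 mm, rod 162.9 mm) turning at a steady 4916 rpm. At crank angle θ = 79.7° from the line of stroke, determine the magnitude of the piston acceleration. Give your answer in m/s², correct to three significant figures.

1930

ω = 2π·4916/60 = 514.8 rad/s
x(θ) = r cosθ + √(L² − r² sin²θ); with ω constant, a = ω²·d²x/dθ².
d²x/dθ² = −r cosθ − r²(cos2θ)/√u − r⁴ sin²2θ/(4u^{3/2}),  u = L² − r² sin²θ = 0.0238581 m².
Substituting r = 0.0526 m, L = 0.1629 m, θ = 79.7°: d²x/dθ² = +0.0072978 m.
a = ω²·d²x/dθ² = (514.8)²·(+0.0072978) = +1934.1 m/s²;  |a| = 1934.1 m/s².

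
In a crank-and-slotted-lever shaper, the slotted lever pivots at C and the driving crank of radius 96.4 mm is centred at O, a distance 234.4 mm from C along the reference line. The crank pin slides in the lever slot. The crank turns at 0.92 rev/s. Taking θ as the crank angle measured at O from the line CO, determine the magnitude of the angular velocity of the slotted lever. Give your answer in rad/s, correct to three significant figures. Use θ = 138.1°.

1.42

ω = 5.781 rad/s (from 0.92 rev/s).
Crank pin A relative to C: A = (d + r cosθ, r sinθ); lever angle φ = atan2(r sinθ, d + r cosθ).
Differentiating tanφ: φ̇ = rω(d cosθ + r)/(d² + r² + 2dr cosθ).
d² + r² + 2dr cosθ = |CA|² = 0.0305992 m²;  d cosθ + r = -0.078067 m.
|ω_lever| = |0.0964·5.781·-0.078067| / 0.0305992 = 1.4217 rad/s.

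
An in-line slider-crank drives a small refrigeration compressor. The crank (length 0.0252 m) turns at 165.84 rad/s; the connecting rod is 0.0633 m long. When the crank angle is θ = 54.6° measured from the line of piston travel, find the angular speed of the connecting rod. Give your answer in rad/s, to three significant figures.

ω = 165.8 rad/s
The rod makes angle φ with the slider axis where L sinφ = r sinθ; differentiating, L cosφ·φ̇ = r ω cosθ.
L cosφ = √(L² − r² sin²θ) = 0.059874 m.
|ω_rod| = r ω |cosθ| / √(L² − r² sin²θ) = 0.0252·165.8·0.57928/0.059874 = 40.433 rad/s.

40.4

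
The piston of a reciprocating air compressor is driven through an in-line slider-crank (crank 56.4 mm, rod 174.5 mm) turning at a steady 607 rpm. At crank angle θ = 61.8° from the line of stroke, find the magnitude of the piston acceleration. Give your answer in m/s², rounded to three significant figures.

66.7

ω = 2π·607/60 = 63.56 rad/s
x(θ) = r cosθ + √(L² − r² sin²θ); with ω constant, a = ω²·d²x/dθ².
d²x/dθ² = −r cosθ − r²(cos2θ)/√u − r⁴ sin²2θ/(4u^{3/2}),  u = L² − r² sin²θ = 0.0279796 m².
Substituting r = 0.0564 m, L = 0.1745 m, θ = 61.8°: d²x/dθ² = -0.016503 m.
a = ω²·d²x/dθ² = (63.56)²·(-0.016503) = -66.681 m/s²;  |a| = 66.681 m/s².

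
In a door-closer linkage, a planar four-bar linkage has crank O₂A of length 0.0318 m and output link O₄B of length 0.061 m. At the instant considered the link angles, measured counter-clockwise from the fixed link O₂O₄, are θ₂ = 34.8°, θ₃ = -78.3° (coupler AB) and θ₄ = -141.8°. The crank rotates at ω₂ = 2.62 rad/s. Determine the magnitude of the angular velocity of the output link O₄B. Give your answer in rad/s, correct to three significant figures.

ω₂ = 2.62 rad/s
Differentiating the loop-closure r₂e^{iθ₂}+r₃e^{iθ₃}=r₁+r₄e^{iθ₄} gives r₂ω₂e^{iθ₂}+r₃ω₃e^{iθ₃}=r₄ω₄e^{iθ₄}.
Eliminating the other unknown: ω₄ = r₂ω₂ sin(θ₂−θ₃) / [r₄ sin(θ₄−θ₃)].
Numerator sine = +0.91982; denominator sine = -0.89493.
Result = 0.0318·2.62·(+0.91982) / (0.061·(-0.89493)) = -1.4038 rad/s; magnitude 1.4038 rad/s.

1.40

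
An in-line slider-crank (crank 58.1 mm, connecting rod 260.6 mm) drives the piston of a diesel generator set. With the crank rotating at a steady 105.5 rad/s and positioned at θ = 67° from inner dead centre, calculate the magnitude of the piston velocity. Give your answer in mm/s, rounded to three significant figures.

6140

ω = 105.5 rad/s
For an in-line slider-crank, x = r cosθ + √(L² − r² sin²θ), so v = −rω sinθ·[1 + r cosθ/√(L² − r² sin²θ)].
With r = 0.0581 m, L = 0.2606 m, θ = 67°: √(L² − r² sin²θ) = 0.25505 m.
v = −0.0581·105.5·0.92050·[1 + 0.0581·0.39073/0.25505] = -6.1445 m/s.
|v| = 6.1445 m/s = 6144.5 mm/s.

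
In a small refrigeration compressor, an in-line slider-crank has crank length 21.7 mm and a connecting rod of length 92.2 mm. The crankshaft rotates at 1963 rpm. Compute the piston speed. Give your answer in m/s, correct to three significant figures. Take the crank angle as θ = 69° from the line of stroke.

4.52

ω = 2π·1963/60 = 205.6 rad/s
For an in-line slider-crank, x = r cosθ + √(L² − r² sin²θ), so v = −rω sinθ·[1 + r cosθ/√(L² − r² sin²θ)].
With r = 0.0217 m, L = 0.0922 m, θ = 69°: √(L² − r² sin²θ) = 0.089947 m.
v = −0.0217·205.6·0.93358·[1 + 0.0217·0.35837/0.089947] = -4.5245 m/s.
|v| = 4.5245 m/s.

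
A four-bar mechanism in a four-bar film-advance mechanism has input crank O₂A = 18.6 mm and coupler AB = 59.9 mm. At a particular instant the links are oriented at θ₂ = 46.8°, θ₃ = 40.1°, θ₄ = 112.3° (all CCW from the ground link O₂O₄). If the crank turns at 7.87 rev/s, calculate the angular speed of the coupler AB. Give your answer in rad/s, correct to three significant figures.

14.7

ω₂ = 49.45 rad/s (from 7.87 rev/s).
Differentiating the loop-closure r₂e^{iθ₂}+r₃e^{iθ₃}=r₁+r₄e^{iθ₄} gives r₂ω₂e^{iθ₂}+r₃ω₃e^{iθ₃}=r₄ω₄e^{iθ₄}.
Eliminating the other unknown: ω₃ = r₂ω₂ sin(θ₄−θ₂) / [r₃ sin(θ₃−θ₄)].
Numerator sine = +0.90996; denominator sine = -0.95213.
Result = 0.0186·49.45·(+0.90996) / (0.0599·(-0.95213)) = -14.675 rad/s; magnitude 14.675 rad/s.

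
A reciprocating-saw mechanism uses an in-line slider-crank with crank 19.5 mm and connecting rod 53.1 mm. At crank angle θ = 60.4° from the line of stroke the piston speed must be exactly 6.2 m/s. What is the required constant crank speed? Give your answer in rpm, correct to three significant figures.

2930

For an in-line slider-crank, |v_piston| = rω|sinθ|·[1 + r cosθ/√(L² − r² sin²θ)].
With r = 0.0195 m, L = 0.0531 m, θ = 60.4°: the bracketed kinematic factor |dx/dθ| = 0.020201 m.
ω = v/|dx/dθ| = 6.2/0.020201 = 306.92 rad/s.
N = 60ω/(2π) = 2930.9 rpm.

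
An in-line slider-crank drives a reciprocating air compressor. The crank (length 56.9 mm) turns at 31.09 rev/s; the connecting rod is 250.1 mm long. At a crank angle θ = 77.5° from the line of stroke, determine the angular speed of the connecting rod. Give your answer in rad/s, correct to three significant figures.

9.87

ω = 195.3 rad/s (converted from 31.09 rev/s).
The rod makes angle φ with the slider axis where L sinφ = r sinθ; differentiating, L cosφ·φ̇ = r ω cosθ.
L cosφ = √(L² − r² sin²θ) = 0.24385 m.
|ω_rod| = r ω |cosθ| / √(L² − r² sin²θ) = 0.0569·195.3·0.21644/0.24385 = 9.8656 rad/s.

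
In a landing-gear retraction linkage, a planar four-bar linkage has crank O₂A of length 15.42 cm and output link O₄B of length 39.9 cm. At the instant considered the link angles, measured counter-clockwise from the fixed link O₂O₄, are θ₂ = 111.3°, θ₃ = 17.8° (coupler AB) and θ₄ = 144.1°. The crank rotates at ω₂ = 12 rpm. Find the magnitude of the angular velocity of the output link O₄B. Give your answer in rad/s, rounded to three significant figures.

ω₂ = 1.257 rad/s (from 12 rpm).
Differentiating the loop-closure r₂e^{iθ₂}+r₃e^{iθ₃}=r₁+r₄e^{iθ₄} gives r₂ω₂e^{iθ₂}+r₃ω₃e^{iθ₃}=r₄ω₄e^{iθ₄}.
Eliminating the other unknown: ω₄ = r₂ω₂ sin(θ₂−θ₃) / [r₄ sin(θ₄−θ₃)].
Numerator sine = +0.99813; denominator sine = +0.80593.
Result = 0.1542·1.257·(+0.99813) / (0.399·(+0.80593)) = +0.60147 rad/s; magnitude 0.60147 rad/s.

0.601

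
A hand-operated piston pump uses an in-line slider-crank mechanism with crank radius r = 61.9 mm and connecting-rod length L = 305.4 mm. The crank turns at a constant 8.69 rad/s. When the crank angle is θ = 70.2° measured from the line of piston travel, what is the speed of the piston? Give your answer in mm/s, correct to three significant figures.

542

ω = 8.69 rad/s
For an in-line slider-crank, x = r cosθ + √(L² − r² sin²θ), so v = −rω sinθ·[1 + r cosθ/√(L² − r² sin²θ)].
With r = 0.0619 m, L = 0.3054 m, θ = 70.2°: √(L² − r² sin²θ) = 0.2998 m.
v = −0.0619·8.69·0.94088·[1 + 0.0619·0.33874/0.2998] = -0.54151 m/s.
|v| = 0.54151 m/s = 541.51 mm/s.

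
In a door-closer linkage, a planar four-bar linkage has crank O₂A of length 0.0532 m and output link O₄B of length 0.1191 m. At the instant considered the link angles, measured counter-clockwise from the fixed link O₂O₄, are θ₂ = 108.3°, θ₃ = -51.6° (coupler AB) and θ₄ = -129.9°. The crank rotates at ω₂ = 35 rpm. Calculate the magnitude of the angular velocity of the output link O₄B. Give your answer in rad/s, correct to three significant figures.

0.575

ω₂ = 3.665 rad/s (from 35 rpm).
Differentiating the loop-closure r₂e^{iθ₂}+r₃e^{iθ₃}=r₁+r₄e^{iθ₄} gives r₂ω₂e^{iθ₂}+r₃ω₃e^{iθ₃}=r₄ω₄e^{iθ₄}.
Eliminating the other unknown: ω₄ = r₂ω₂ sin(θ₂−θ₃) / [r₄ sin(θ₄−θ₃)].
Numerator sine = +0.34366; denominator sine = -0.97922.
Result = 0.0532·3.665·(+0.34366) / (0.1191·(-0.97922)) = -0.57457 rad/s; magnitude 0.57457 rad/s.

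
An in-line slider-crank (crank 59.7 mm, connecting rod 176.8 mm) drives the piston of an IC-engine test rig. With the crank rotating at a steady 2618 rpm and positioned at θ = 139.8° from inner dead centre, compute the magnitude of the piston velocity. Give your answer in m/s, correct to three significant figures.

7.77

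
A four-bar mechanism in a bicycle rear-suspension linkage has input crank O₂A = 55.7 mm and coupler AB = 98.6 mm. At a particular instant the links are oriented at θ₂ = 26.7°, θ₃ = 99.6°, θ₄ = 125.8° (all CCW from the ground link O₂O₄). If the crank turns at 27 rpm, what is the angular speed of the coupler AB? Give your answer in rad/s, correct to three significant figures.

3.57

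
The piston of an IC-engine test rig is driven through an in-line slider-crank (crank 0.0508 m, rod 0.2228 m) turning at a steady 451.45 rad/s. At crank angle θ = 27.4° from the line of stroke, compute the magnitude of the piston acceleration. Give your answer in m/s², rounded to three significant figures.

ω = 451.4 rad/s
x(θ) = r cosθ + √(L² − r² sin²θ); with ω constant, a = ω²·d²x/dθ².
d²x/dθ² = −r cosθ − r²(cos2θ)/√u − r⁴ sin²2θ/(4u^{3/2}),  u = L² − r² sin²θ = 0.0490933 m².
Substituting r = 0.0508 m, L = 0.2228 m, θ = 27.4°: d²x/dθ² = -0.051917 m.
a = ω²·d²x/dθ² = (451.4)²·(-0.051917) = -10581 m/s²;  |a| = 10581 m/s².

10600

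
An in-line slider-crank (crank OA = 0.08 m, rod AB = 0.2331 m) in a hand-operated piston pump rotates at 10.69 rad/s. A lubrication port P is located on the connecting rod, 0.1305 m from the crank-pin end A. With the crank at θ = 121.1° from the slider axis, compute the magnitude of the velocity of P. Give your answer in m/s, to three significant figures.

ω = 10.69 rad/s.  Crank-pin speed |V_A| = rω = 0.8552 m/s, perpendicular to OA.
Rod angle: sinφ = −(r/L) sinθ ⇒ φ = -17.090°; ω_rod = −rω cosθ/√(L²−r²sin²θ) = +1.9826 rad/s.
V_P = V_A + ω_rod × AP, with AP = 0.1305 m along the rod.
Components: V_Px = −rω sinθ − a·ω_rod·sinφ = -0.65625 m/s;  V_Py = rω cosθ + a·ω_rod·cosφ = -0.19443 m/s.
|V_P| = √(V_Px² + V_Py²) = 0.68444 m/s.

0.684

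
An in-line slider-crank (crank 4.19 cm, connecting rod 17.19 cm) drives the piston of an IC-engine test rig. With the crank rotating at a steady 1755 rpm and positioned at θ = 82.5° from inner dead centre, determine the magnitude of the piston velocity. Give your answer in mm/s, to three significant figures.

7880

ω = 2π·1755/60 = 183.8 rad/s
For an in-line slider-crank, x = r cosθ + √(L² − r² sin²θ), so v = −rω sinθ·[1 + r cosθ/√(L² − r² sin²θ)].
With r = 0.0419 m, L = 0.1719 m, θ = 82.5°: √(L² − r² sin²θ) = 0.16681 m.
v = −0.0419·183.8·0.99144·[1 + 0.0419·0.13053/0.16681] = -7.885 m/s.
|v| = 7.885 m/s = 7885 mm/s.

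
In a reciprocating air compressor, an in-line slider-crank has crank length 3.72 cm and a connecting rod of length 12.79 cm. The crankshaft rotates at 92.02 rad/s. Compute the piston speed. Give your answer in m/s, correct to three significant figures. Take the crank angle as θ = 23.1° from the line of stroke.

1.70

ω = 92.02 rad/s
For an in-line slider-crank, x = r cosθ + √(L² − r² sin²θ), so v = −rω sinθ·[1 + r cosθ/√(L² − r² sin²θ)].
With r = 0.0372 m, L = 0.1279 m, θ = 23.1°: √(L² − r² sin²θ) = 0.12706 m.
v = −0.0372·92.02·0.39234·[1 + 0.0372·0.91982/0.12706] = -1.7047 m/s.
|v| = 1.7047 m/s.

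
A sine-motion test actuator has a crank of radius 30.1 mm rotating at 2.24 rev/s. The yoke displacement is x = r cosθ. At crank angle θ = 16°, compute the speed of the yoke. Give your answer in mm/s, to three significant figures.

117

ω = 14.07 rad/s (from 2.24 rev/s).
x = r cosθ ⇒ ẋ = −rω sinθ.
|v| = rω|sinθ| = 0.0301·14.07·|sin 16°| = 0.11677 m/s = 116.77 mm/s.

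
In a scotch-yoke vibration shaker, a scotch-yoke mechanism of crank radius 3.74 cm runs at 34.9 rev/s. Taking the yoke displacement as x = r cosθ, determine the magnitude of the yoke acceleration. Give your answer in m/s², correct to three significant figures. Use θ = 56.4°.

995

ω = 219.3 rad/s (from 34.9 rev/s).
x = r cosθ ⇒ ẍ = −rω² cosθ (ω constant).
|a| = rω²|cosθ| = 0.0374·(219.3)²·|cos 56.4°| = 995.21 m/s².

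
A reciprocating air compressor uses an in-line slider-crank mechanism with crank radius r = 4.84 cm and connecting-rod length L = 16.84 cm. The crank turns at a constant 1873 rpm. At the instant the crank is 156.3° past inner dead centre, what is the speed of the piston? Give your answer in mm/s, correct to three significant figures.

ω = 2π·1873/60 = 196.1 rad/s
For an in-line slider-crank, x = r cosθ + √(L² − r² sin²θ), so v = −rω sinθ·[1 + r cosθ/√(L² − r² sin²θ)].
With r = 0.0484 m, L = 0.1684 m, θ = 156.3°: √(L² − r² sin²θ) = 0.16727 m.
v = −0.0484·196.1·0.40195·[1 + 0.0484·-0.91566/0.16727] = -2.8048 m/s.
|v| = 2.8048 m/s = 2804.8 mm/s.

2800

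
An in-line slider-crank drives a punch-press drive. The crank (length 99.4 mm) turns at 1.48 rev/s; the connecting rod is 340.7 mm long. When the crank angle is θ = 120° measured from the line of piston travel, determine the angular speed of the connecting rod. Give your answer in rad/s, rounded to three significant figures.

ω = 9.299 rad/s (converted from 1.48 rev/s).
The rod makes angle φ with the slider axis where L sinφ = r sinθ; differentiating, L cosφ·φ̇ = r ω cosθ.
L cosφ = √(L² − r² sin²θ) = 0.32965 m.
|ω_rod| = r ω |cosθ| / √(L² − r² sin²θ) = 0.0994·9.299·0.50000/0.32965 = 1.402 rad/s.

1.40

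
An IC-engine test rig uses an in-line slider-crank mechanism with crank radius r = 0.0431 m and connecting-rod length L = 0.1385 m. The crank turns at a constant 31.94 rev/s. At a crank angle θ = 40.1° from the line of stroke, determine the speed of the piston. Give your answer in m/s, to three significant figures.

ω = 2π·31.9 = 200.7 rad/s
For an in-line slider-crank, x = r cosθ + √(L² − r² sin²θ), so v = −rω sinθ·[1 + r cosθ/√(L² − r² sin²θ)].
With r = 0.0431 m, L = 0.1385 m, θ = 40.1°: √(L² − r² sin²θ) = 0.13569 m.
v = −0.0431·200.7·0.64412·[1 + 0.0431·0.76492/0.13569] = -6.925 m/s.
|v| = 6.925 m/s.

6.93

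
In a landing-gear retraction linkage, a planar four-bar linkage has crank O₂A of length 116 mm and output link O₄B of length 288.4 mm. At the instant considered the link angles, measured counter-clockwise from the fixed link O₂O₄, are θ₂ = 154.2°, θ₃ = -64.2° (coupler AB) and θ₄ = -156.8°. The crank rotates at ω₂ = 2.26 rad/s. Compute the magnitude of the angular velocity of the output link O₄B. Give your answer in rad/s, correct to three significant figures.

ω₂ = 2.26 rad/s
Differentiating the loop-closure r₂e^{iθ₂}+r₃e^{iθ₃}=r₁+r₄e^{iθ₄} gives r₂ω₂e^{iθ₂}+r₃ω₃e^{iθ₃}=r₄ω₄e^{iθ₄}.
Eliminating the other unknown: ω₄ = r₂ω₂ sin(θ₂−θ₃) / [r₄ sin(θ₄−θ₃)].
Numerator sine = -0.62115; denominator sine = -0.99897.
Result = 0.116·2.26·(-0.62115) / (0.2884·(-0.99897)) = +0.56521 rad/s; magnitude 0.56521 rad/s.

0.565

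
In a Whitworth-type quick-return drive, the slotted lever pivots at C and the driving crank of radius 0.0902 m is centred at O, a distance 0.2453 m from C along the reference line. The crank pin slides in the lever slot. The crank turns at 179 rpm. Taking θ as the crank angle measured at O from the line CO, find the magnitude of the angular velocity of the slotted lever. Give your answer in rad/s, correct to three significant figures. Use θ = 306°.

4.20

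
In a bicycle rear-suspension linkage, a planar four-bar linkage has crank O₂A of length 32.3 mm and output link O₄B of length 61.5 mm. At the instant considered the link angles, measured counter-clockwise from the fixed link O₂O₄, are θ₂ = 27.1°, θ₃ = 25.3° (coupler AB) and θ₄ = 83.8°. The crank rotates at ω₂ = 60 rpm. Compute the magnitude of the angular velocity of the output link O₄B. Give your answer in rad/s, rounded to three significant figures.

0.122

ω₂ = 6.283 rad/s (from 60 rpm).
Differentiating the loop-closure r₂e^{iθ₂}+r₃e^{iθ₃}=r₁+r₄e^{iθ₄} gives r₂ω₂e^{iθ₂}+r₃ω₃e^{iθ₃}=r₄ω₄e^{iθ₄}.
Eliminating the other unknown: ω₄ = r₂ω₂ sin(θ₂−θ₃) / [r₄ sin(θ₄−θ₃)].
Numerator sine = +0.03141; denominator sine = +0.85264.
Result = 0.0323·6.283·(+0.03141) / (0.0615·(+0.85264)) = +0.12157 rad/s; magnitude 0.12157 rad/s.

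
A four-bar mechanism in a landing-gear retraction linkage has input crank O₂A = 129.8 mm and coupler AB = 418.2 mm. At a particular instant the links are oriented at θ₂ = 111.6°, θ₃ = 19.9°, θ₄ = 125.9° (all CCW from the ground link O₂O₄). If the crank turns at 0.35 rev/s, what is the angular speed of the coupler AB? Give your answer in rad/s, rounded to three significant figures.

0.175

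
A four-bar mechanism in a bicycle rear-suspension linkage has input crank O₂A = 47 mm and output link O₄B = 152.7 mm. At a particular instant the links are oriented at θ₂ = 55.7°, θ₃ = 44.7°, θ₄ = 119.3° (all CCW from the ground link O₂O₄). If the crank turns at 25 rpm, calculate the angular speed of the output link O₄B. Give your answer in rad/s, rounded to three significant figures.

0.159

ω₂ = 2.618 rad/s (from 25 rpm).
Differentiating the loop-closure r₂e^{iθ₂}+r₃e^{iθ₃}=r₁+r₄e^{iθ₄} gives r₂ω₂e^{iθ₂}+r₃ω₃e^{iθ₃}=r₄ω₄e^{iθ₄}.
Eliminating the other unknown: ω₄ = r₂ω₂ sin(θ₂−θ₃) / [r₄ sin(θ₄−θ₃)].
Numerator sine = +0.19081; denominator sine = +0.96410.
Result = 0.047·2.618·(+0.19081) / (0.1527·(+0.96410)) = +0.15948 rad/s; magnitude 0.15948 rad/s.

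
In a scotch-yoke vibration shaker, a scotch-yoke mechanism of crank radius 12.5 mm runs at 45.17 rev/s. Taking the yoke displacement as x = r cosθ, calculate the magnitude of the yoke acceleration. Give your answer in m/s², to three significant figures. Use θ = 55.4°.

ω = 283.8 rad/s (from 45.17 rev/s).
x = r cosθ ⇒ ẍ = −rω² cosθ (ω constant).
|a| = rω²|cosθ| = 0.0125·(283.8)²·|cos 55.4°| = 571.74 m/s².

572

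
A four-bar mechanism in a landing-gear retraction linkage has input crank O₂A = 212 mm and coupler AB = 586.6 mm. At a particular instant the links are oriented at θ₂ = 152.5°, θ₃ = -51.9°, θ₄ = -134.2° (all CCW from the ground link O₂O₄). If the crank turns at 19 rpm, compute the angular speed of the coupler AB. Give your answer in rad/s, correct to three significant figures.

ω₂ = 1.99 rad/s (from 19 rpm).
Differentiating the loop-closure r₂e^{iθ₂}+r₃e^{iθ₃}=r₁+r₄e^{iθ₄} gives r₂ω₂e^{iθ₂}+r₃ω₃e^{iθ₃}=r₄ω₄e^{iθ₄}.
Eliminating the other unknown: ω₃ = r₂ω₂ sin(θ₄−θ₂) / [r₃ sin(θ₃−θ₄)].
Numerator sine = +0.95782; denominator sine = +0.99098.
Result = 0.212·1.99·(+0.95782) / (0.5866·(+0.99098)) = +0.69502 rad/s; magnitude 0.69502 rad/s.

0.695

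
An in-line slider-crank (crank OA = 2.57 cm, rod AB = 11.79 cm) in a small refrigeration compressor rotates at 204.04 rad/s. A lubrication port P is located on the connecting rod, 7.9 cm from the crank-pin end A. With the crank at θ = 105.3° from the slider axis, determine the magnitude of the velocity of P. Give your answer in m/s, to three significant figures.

ω = 204 rad/s.  Crank-pin speed |V_A| = rω = 5.2438 m/s, perpendicular to OA.
Rod angle: sinφ = −(r/L) sinθ ⇒ φ = -12.137°; ω_rod = −rω cosθ/√(L²−r²sin²θ) = +12.005 rad/s.
V_P = V_A + ω_rod × AP, with AP = 0.079 m along the rod.
Components: V_Px = −rω sinθ − a·ω_rod·sinφ = -4.8586 m/s;  V_Py = rω cosθ + a·ω_rod·cosφ = -0.45654 m/s.
|V_P| = √(V_Px² + V_Py²) = 4.88 m/s.

4.88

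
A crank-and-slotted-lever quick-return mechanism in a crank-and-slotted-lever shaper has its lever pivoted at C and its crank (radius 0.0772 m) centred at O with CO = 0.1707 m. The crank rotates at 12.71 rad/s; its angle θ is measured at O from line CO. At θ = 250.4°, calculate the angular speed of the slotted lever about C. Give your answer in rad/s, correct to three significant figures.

0.745

ω = 12.71 rad/s
Crank pin A relative to C: A = (d + r cosθ, r sinθ); lever angle φ = atan2(r sinθ, d + r cosθ).
Differentiating tanφ: φ̇ = rω(d cosθ + r)/(d² + r² + 2dr cosθ).
d² + r² + 2dr cosθ = |CA|² = 0.0262571 m²;  d cosθ + r = +0.019938 m.
|ω_lever| = |0.0772·12.71·+0.019938| / 0.0262571 = 0.74509 rad/s.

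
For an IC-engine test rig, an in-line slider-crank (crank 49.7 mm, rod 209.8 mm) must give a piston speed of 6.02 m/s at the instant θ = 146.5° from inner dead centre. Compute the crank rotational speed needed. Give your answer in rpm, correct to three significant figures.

For an in-line slider-crank, |v_piston| = rω|sinθ|·[1 + r cosθ/√(L² − r² sin²θ)].
With r = 0.0497 m, L = 0.2098 m, θ = 146.5°: the bracketed kinematic factor |dx/dθ| = 0.021966 m.
ω = v/|dx/dθ| = 6.02/0.021966 = 274.07 rad/s.
N = 60ω/(2π) = 2617.1 rpm.

2620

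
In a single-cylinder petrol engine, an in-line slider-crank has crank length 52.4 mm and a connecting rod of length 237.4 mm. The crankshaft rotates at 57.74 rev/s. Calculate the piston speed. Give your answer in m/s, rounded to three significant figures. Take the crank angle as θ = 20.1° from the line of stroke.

7.89

ω = 2π·57.7 = 362.8 rad/s
For an in-line slider-crank, x = r cosθ + √(L² − r² sin²θ), so v = −rω sinθ·[1 + r cosθ/√(L² − r² sin²θ)].
With r = 0.0524 m, L = 0.2374 m, θ = 20.1°: √(L² − r² sin²θ) = 0.23672 m.
v = −0.0524·362.8·0.34366·[1 + 0.0524·0.93909/0.23672] = -7.8912 m/s.
|v| = 7.8912 m/s.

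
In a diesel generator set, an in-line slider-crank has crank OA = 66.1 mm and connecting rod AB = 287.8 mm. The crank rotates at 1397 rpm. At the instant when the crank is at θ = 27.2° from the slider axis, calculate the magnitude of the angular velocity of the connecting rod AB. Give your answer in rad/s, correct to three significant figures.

ω = 146.3 rad/s (converted from 1397 rpm).
The rod makes angle φ with the slider axis where L sinφ = r sinθ; differentiating, L cosφ·φ̇ = r ω cosθ.
L cosφ = √(L² − r² sin²θ) = 0.28621 m.
|ω_rod| = r ω |cosθ| / √(L² − r² sin²θ) = 0.0661·146.3·0.88942/0.28621 = 30.05 rad/s.

30.1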